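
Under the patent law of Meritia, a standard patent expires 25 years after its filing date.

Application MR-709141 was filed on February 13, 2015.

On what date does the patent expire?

2040-02-13

Filing date + 25 years → 13 February 2040.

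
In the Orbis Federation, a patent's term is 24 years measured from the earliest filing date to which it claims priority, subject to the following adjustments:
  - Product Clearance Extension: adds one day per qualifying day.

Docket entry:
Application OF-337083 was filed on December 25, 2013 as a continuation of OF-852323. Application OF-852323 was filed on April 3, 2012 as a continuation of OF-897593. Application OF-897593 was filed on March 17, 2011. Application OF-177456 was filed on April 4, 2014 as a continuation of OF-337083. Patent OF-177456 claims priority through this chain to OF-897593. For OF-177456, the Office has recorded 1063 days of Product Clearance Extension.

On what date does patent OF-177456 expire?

February 12, 2038

Earliest priority filing: 17 March 2011.
Base term: 17 March 2011 + 24 years → 17 March 2035.
Product Clearance Extension: +1063 days → 12 February 2038.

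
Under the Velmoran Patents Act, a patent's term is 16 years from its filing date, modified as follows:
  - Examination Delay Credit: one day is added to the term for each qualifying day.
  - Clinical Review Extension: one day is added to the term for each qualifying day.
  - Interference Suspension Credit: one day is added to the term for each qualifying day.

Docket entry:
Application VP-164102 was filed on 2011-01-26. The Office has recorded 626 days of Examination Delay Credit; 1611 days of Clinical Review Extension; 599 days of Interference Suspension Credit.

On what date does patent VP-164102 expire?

Base term: filing date + 16 years → 26 January 2027.
Examination Delay Credit: +626 days → 13 October 2028.
Clinical Review Extension: +1611 days → 12 March 2033.
Interference Suspension Credit: +599 days → 1 November 2034.

2034-11-01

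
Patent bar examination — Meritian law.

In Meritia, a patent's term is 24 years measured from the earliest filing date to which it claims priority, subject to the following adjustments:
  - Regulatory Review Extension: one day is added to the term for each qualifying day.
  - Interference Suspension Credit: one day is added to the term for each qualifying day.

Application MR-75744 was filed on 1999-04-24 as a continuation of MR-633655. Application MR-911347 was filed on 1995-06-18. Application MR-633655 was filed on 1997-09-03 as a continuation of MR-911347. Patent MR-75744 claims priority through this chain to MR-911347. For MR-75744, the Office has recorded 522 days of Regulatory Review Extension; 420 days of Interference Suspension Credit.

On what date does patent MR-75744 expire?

2022-01-15

Earliest priority filing: 18 June 1995.
Base term: 18 June 1995 + 24 years → 18 June 2019.
Regulatory Review Extension: +522 days → 21 November 2020.
Interference Suspension Credit: +420 days → 15 January 2022.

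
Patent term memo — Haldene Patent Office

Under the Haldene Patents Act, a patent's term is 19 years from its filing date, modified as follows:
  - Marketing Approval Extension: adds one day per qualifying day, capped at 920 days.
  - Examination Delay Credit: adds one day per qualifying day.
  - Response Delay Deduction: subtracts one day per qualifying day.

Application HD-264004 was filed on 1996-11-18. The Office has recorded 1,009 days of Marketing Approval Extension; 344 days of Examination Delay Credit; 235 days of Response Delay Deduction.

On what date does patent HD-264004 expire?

September 12, 2018

Base term: filing date + 19 years → 18 November 2015.
Marketing Approval Extension: 1009 days claimed exceeds the 920-day cap, so +920 days → 26 May 2018.
Examination Delay Credit: +344 days → 5 May 2019.
Response Delay Deduction: −235 days → 12 September 2018.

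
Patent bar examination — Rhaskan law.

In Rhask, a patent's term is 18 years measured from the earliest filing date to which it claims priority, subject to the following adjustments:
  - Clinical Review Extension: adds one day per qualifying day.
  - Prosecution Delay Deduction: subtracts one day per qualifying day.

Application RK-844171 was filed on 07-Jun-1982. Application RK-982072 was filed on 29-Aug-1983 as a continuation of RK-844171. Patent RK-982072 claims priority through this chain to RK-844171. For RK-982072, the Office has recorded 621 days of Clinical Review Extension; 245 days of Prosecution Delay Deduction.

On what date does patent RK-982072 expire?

Earliest priority filing: 7 June 1982.
Base term: 7 June 1982 + 18 years → 7 June 2000.
Clinical Review Extension: +621 days → 18 February 2002.
Prosecution Delay Deduction: −245 days → 18 June 2001.

June 18, 2001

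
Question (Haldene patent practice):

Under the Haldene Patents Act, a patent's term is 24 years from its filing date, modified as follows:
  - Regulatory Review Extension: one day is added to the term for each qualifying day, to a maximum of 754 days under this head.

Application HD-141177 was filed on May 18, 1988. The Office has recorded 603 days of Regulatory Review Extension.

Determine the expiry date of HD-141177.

2014-01-11

Base term: filing date + 24 years → 18 May 2012.
Regulatory Review Extension: 603 days (within the 754-day cap) → +603 days → 11 January 2014.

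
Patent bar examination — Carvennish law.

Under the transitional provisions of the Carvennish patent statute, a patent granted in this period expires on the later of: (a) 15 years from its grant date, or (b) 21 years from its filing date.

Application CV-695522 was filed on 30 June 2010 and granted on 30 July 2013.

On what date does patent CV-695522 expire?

2031-06-30

(a) grant + 15 years → 30 July 2028.
(b) filing + 21 years → 30 June 2031.
Later of the two: 30 June 2031.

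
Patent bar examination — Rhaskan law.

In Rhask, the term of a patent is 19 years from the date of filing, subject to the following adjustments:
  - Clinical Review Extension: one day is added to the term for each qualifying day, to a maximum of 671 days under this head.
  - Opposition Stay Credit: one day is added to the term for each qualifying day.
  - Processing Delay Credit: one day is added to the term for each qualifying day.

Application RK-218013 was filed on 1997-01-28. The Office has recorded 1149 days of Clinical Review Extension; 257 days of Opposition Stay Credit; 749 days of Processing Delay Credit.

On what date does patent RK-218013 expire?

2020-08-31

Base term: filing date + 19 years → 28 January 2016.
Clinical Review Extension: 1149 days claimed exceeds the 671-day cap, so +671 days → 29 November 2017.
Opposition Stay Credit: +257 days → 13 August 2018.
Processing Delay Credit: +749 days → 31 August 2020.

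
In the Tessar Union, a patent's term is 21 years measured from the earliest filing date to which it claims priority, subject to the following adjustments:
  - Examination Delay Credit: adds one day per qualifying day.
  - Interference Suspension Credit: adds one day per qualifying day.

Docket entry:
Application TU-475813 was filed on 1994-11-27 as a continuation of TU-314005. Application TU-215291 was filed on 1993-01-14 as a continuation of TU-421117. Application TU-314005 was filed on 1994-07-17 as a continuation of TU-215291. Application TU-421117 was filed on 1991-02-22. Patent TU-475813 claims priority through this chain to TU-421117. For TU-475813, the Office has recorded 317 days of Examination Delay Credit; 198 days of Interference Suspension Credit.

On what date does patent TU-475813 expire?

2013-07-21

Earliest priority filing: 22 February 1991.
Base term: 22 February 1991 + 21 years → 22 February 2012.
Examination Delay Credit: +317 days → 4 January 2013.
Interference Suspension Credit: +198 days → 21 July 2013.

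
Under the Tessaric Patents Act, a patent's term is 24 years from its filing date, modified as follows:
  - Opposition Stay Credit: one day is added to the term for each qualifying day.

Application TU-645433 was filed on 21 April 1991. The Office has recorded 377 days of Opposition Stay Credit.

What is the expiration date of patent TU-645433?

Base term: filing date + 24 years → 21 April 2015.
Opposition Stay Credit: +377 days → 2 May 2016.

May 2, 2016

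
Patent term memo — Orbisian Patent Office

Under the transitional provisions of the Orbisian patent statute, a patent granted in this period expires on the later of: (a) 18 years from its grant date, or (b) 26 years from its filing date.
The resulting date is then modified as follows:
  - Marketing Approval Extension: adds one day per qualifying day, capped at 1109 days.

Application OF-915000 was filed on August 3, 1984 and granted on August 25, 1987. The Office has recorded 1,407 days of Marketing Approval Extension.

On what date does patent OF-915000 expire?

August 16, 2013

(a) grant + 18 years → 25 August 2005.
(b) filing + 26 years → 3 August 2010.
Later of the two: 3 August 2010.
Marketing Approval Extension: 1407 days claimed exceeds the 1109-day cap, so +1109 days → 16 August 2013.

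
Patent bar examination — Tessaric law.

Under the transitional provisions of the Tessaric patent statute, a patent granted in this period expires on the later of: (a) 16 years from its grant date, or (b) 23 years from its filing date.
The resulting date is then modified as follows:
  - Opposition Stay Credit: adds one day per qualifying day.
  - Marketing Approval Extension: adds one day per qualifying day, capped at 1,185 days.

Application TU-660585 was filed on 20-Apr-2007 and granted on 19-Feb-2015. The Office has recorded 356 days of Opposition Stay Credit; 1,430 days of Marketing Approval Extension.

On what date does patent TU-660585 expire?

2035-05-10

(a) grant + 16 years → 19 February 2031.
(b) filing + 23 years → 20 April 2030.
Later of the two: 19 February 2031.
Opposition Stay Credit: +356 days → 10 February 2032.
Marketing Approval Extension: 1430 days claimed exceeds the 1185-day cap, so +1185 days → 10 May 2035.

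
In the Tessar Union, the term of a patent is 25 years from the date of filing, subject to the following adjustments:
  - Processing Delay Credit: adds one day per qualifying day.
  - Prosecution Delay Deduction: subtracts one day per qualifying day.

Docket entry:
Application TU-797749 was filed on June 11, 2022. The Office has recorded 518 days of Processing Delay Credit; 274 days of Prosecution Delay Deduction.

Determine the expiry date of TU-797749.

2048-02-10

Base term: filing date + 25 years → 11 June 2047.
Processing Delay Credit: +518 days → 10 November 2048.
Prosecution Delay Deduction: −274 days → 10 February 2048.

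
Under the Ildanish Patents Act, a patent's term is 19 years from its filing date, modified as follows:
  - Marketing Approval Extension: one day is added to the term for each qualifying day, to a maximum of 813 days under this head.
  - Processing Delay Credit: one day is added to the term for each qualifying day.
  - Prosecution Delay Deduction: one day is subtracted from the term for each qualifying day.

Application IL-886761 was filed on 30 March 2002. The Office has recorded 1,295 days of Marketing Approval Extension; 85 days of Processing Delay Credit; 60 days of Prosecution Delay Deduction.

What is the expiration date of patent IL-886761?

2023-07-16

Base term: filing date + 19 years → 30 March 2021.
Marketing Approval Extension: 1295 days claimed exceeds the 813-day cap, so +813 days → 21 June 2023.
Processing Delay Credit: +85 days → 14 September 2023.
Prosecution Delay Deduction: −60 days → 16 July 2023.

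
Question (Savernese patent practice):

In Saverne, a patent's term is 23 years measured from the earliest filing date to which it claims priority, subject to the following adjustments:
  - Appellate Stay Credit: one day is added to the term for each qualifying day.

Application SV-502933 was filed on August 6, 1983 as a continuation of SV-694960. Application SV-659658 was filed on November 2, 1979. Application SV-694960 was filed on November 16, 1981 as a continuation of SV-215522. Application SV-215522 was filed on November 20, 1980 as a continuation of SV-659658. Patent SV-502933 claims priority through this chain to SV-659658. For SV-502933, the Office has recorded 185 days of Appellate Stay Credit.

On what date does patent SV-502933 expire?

Earliest priority filing: 2 November 1979.
Base term: 2 November 1979 + 23 years → 2 November 2002.
Appellate Stay Credit: +185 days → 6 May 2003.

2003-05-06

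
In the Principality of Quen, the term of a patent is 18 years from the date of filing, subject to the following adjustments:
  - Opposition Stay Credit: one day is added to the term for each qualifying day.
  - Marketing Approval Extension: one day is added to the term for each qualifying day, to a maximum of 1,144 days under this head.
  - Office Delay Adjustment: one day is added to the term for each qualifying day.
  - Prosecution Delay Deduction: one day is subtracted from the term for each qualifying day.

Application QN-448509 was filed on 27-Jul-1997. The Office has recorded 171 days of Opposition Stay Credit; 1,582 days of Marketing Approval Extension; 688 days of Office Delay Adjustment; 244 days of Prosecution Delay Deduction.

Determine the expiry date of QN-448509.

2020-05-20

Base term: filing date + 18 years → 27 July 2015.
Opposition Stay Credit: +171 days → 14 January 2016.
Marketing Approval Extension: 1582 days claimed exceeds the 1144-day cap, so +1144 days → 3 March 2019.
Office Delay Adjustment: +688 days → 19 January 2021.
Prosecution Delay Deduction: −244 days → 20 May 2020.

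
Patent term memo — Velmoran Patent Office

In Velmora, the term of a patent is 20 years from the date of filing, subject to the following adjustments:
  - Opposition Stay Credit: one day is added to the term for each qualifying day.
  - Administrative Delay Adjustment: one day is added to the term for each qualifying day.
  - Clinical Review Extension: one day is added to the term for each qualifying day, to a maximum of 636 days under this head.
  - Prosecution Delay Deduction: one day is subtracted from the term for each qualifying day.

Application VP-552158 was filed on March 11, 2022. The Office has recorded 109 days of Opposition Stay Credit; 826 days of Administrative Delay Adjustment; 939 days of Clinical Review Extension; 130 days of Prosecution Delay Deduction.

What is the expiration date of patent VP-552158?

February 19, 2046

Base term: filing date + 20 years → 11 March 2042.
Opposition Stay Credit: +109 days → 28 June 2042.
Administrative Delay Adjustment: +826 days → 1 October 2044.
Clinical Review Extension: 939 days claimed exceeds the 636-day cap, so +636 days → 29 June 2046.
Prosecution Delay Deduction: −130 days → 19 February 2046.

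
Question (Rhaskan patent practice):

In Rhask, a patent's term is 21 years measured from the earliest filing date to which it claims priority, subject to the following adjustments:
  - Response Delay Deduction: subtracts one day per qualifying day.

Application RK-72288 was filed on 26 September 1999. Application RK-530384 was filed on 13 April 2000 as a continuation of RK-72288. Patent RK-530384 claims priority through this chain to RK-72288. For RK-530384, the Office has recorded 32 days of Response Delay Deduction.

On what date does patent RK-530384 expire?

Earliest priority filing: 26 September 1999.
Base term: 26 September 1999 + 21 years → 26 September 2020.
Response Delay Deduction: −32 days → 25 August 2020.

2020-08-25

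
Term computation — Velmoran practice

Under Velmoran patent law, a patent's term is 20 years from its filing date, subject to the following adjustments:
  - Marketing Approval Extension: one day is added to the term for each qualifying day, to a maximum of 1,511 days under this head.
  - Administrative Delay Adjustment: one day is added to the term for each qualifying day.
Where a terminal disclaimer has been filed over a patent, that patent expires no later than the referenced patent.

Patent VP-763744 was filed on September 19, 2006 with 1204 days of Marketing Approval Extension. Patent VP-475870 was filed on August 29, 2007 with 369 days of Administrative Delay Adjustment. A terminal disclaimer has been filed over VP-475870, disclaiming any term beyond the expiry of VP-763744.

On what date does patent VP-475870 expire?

September 1, 2028

Natural term of VP-475870:
  Base: filing + 20 years → 29 August 2027.
  Administrative Delay Adjustment: +369 days → 1 September 2028.
Expiry of referenced patent VP-763744:
  Base: filing + 20 years → 19 September 2026.
  Marketing Approval Extension: 1204 days (within the 1511-day cap) → +1204 days → 5 January 2030.
Terminal disclaimer: VP-475870 expires on the earlier of 1 September 2028 and 5 January 2030.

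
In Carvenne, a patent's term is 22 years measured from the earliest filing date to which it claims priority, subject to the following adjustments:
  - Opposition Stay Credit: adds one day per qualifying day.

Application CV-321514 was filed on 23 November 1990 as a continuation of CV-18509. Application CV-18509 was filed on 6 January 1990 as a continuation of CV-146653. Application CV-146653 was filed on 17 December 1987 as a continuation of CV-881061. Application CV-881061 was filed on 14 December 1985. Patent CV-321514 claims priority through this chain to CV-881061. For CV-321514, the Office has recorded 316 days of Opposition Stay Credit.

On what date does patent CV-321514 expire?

2008-10-25

Earliest priority filing: 14 December 1985.
Base term: 14 December 1985 + 22 years → 14 December 2007.
Opposition Stay Credit: +316 days → 25 October 2008.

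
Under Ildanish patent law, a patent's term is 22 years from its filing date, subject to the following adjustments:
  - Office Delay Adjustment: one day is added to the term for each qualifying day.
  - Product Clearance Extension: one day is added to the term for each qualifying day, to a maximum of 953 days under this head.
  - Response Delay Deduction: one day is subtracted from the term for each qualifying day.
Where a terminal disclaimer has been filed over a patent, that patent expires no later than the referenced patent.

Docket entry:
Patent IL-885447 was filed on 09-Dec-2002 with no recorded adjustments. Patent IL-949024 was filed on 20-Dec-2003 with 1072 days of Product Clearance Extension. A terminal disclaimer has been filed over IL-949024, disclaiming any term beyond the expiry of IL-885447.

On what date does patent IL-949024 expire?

Natural term of IL-949024:
  Base: filing + 22 years → 20 December 2025.
  Product Clearance Extension: 1072 days claimed exceeds the 953-day cap, so +953 days → 30 July 2028.
Expiry of referenced patent IL-885447:
  Base: filing + 22 years → 9 December 2024.
Terminal disclaimer: IL-949024 expires on the earlier of 30 July 2028 and 9 December 2024.

2024-12-09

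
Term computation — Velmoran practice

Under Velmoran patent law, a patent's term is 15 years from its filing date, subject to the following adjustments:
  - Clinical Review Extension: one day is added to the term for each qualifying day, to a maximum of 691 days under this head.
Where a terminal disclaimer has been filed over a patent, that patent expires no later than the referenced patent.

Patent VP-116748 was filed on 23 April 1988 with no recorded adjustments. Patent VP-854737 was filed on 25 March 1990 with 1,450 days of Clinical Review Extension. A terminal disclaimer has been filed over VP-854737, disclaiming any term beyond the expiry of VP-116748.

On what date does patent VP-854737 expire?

April 23, 2003

Natural term of VP-854737:
  Base: filing + 15 years → 25 March 2005.
  Clinical Review Extension: 1450 days claimed exceeds the 691-day cap, so +691 days → 14 February 2007.
Expiry of referenced patent VP-116748:
  Base: filing + 15 years → 23 April 2003.
Terminal disclaimer: VP-854737 expires on the earlier of 14 February 2007 and 23 April 2003.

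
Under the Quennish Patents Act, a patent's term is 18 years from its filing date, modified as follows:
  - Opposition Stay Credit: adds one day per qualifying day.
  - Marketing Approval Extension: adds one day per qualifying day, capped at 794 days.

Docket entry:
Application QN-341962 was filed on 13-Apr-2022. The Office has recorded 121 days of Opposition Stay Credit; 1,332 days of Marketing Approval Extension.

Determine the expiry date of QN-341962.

October 15, 2042

Base term: filing date + 18 years → 13 April 2040.
Opposition Stay Credit: +121 days → 12 August 2040.
Marketing Approval Extension: 1332 days claimed exceeds the 794-day cap, so +794 days → 15 October 2042.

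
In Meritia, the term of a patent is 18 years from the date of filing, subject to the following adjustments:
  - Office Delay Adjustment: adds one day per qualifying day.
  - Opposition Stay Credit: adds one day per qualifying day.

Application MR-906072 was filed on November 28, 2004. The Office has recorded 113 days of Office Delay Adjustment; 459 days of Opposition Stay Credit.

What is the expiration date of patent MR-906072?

Base term: filing date + 18 years → 28 November 2022.
Office Delay Adjustment: +113 days → 21 March 2023.
Opposition Stay Credit: +459 days → 22 June 2024.

June 22, 2024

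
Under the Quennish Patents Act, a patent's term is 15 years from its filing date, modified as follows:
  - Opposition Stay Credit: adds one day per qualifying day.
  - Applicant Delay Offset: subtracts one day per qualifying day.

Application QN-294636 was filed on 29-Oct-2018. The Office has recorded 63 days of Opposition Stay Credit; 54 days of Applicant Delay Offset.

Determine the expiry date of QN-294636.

2033-11-07

Base term: filing date + 15 years → 29 October 2033.
Opposition Stay Credit: +63 days → 31 December 2033.
Applicant Delay Offset: −54 days → 7 November 2033.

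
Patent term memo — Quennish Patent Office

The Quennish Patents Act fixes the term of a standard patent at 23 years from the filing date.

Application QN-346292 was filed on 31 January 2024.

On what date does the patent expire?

Filing date + 23 years → 31 January 2047.

2047-01-31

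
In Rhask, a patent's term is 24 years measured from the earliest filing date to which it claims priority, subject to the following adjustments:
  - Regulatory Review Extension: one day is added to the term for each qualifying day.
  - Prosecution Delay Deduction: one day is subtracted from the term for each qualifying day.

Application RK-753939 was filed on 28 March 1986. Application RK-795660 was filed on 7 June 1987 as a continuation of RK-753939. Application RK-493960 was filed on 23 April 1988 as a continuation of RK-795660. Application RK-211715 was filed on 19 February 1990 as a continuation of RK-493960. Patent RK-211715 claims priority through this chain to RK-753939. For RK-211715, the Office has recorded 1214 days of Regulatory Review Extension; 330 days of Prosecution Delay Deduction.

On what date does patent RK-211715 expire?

Earliest priority filing: 28 March 1986.
Base term: 28 March 1986 + 24 years → 28 March 2010.
Regulatory Review Extension: +1214 days → 24 July 2013.
Prosecution Delay Deduction: −330 days → 28 August 2012.

August 28, 2012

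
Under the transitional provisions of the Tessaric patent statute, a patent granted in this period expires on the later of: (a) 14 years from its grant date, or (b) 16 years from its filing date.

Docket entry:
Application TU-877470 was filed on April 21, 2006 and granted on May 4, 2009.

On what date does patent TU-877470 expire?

2023-05-04

(a) grant + 14 years → 4 May 2023.
(b) filing + 16 years → 21 April 2022.
Later of the two: 4 May 2023.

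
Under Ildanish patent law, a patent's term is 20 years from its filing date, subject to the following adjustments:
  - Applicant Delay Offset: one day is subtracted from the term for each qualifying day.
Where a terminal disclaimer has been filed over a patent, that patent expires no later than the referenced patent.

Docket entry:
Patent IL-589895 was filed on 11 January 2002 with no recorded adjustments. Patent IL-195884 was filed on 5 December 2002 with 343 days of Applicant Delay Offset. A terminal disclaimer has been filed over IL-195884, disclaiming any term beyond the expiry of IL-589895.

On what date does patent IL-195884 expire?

Natural term of IL-195884:
  Base: filing + 20 years → 5 December 2022.
  Applicant Delay Offset: −343 days → 27 December 2021.
Expiry of referenced patent IL-589895:
  Base: filing + 20 years → 11 January 2022.
Terminal disclaimer: IL-195884 expires on the earlier of 27 December 2021 and 11 January 2022.

December 27, 2021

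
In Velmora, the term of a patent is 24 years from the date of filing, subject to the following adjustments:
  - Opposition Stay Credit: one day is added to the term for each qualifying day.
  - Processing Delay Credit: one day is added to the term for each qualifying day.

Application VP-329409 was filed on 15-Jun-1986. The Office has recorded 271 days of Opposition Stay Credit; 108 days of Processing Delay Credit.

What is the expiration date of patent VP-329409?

June 29, 2011

Base term: filing date + 24 years → 15 June 2010.
Opposition Stay Credit: +271 days → 13 March 2011.
Processing Delay Credit: +108 days → 29 June 2011.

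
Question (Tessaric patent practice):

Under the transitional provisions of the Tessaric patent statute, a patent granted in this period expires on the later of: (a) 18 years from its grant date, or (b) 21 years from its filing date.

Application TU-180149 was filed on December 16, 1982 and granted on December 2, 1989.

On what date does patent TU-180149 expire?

(a) grant + 18 years → 2 December 2007.
(b) filing + 21 years → 16 December 2003.
Later of the two: 2 December 2007.

2007-12-02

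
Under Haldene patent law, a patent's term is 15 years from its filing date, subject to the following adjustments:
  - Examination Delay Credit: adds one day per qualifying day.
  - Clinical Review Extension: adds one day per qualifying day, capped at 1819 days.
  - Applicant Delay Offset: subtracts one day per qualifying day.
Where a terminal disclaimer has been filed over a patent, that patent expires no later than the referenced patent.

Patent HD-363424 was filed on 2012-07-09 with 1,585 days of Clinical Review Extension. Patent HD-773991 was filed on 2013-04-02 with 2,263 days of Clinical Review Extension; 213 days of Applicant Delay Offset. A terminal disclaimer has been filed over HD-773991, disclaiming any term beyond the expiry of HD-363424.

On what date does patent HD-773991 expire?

November 10, 2031

Natural term of HD-773991:
  Base: filing + 15 years → 2 April 2028.
  Clinical Review Extension: 2263 days claimed exceeds the 1819-day cap, so +1819 days → 26 March 2033.
  Applicant Delay Offset: −213 days → 25 August 2032.
Expiry of referenced patent HD-363424:
  Base: filing + 15 years → 9 July 2027.
  Clinical Review Extension: 1585 days (within the 1819-day cap) → +1585 days → 10 November 2031.
Terminal disclaimer: HD-773991 expires on the earlier of 25 August 2032 and 10 November 2031.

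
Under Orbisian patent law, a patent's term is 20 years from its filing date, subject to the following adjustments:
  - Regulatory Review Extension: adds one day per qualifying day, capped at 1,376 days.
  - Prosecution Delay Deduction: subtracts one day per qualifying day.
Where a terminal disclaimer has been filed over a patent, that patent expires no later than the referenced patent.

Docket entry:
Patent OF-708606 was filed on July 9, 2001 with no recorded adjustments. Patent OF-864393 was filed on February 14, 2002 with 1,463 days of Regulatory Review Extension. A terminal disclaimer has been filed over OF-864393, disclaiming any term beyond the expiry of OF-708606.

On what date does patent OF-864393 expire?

July 9, 2021

Natural term of OF-864393:
  Base: filing + 20 years → 14 February 2022.
  Regulatory Review Extension: 1463 days claimed exceeds the 1376-day cap, so +1376 days → 21 November 2025.
Expiry of referenced patent OF-708606:
  Base: filing + 20 years → 9 July 2021.
Terminal disclaimer: OF-864393 expires on the earlier of 21 November 2025 and 9 July 2021.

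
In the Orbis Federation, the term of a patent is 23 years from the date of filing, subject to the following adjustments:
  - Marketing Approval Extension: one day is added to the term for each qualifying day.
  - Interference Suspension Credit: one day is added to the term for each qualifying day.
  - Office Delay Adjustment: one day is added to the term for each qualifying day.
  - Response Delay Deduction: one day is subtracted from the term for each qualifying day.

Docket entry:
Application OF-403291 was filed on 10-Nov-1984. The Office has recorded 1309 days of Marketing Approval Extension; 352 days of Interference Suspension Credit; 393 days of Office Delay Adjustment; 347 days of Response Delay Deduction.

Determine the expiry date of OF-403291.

July 13, 2012

Base term: filing date + 23 years → 10 November 2007.
Marketing Approval Extension: +1309 days → 11 June 2011.
Interference Suspension Credit: +352 days → 28 May 2012.
Office Delay Adjustment: +393 days → 25 June 2013.
Response Delay Deduction: −347 days → 13 July 2012.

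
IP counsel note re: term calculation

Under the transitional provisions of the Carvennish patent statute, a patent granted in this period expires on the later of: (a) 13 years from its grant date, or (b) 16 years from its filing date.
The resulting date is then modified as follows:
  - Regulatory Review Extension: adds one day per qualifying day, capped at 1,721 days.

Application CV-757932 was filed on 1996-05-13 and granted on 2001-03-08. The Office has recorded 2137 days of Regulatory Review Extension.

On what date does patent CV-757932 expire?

November 23, 2018

(a) grant + 13 years → 8 March 2014.
(b) filing + 16 years → 13 May 2012.
Later of the two: 8 March 2014.
Regulatory Review Extension: 2137 days claimed exceeds the 1721-day cap, so +1721 days → 23 November 2018.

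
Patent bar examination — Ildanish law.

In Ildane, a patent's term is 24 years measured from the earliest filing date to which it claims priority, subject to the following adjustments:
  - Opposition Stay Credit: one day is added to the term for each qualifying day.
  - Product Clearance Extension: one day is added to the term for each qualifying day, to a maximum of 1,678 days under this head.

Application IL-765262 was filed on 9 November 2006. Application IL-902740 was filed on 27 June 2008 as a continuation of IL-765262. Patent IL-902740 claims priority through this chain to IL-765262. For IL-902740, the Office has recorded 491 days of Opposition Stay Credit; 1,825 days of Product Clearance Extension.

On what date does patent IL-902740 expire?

2036-10-17

Earliest priority filing: 9 November 2006.
Base term: 9 November 2006 + 24 years → 9 November 2030.
Opposition Stay Credit: +491 days → 14 March 2032.
Product Clearance Extension: 1825 days claimed exceeds the 1678-day cap, so +1678 days → 17 October 2036.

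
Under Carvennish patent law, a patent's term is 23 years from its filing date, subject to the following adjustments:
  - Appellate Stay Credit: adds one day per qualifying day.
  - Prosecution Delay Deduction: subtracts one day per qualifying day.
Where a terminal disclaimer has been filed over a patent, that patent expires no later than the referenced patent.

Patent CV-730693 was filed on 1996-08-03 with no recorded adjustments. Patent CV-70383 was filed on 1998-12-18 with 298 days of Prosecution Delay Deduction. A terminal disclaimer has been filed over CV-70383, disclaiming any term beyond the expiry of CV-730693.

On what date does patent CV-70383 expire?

August 3, 2019

Natural term of CV-70383:
  Base: filing + 23 years → 18 December 2021.
  Prosecution Delay Deduction: −298 days → 23 February 2021.
Expiry of referenced patent CV-730693:
  Base: filing + 23 years → 3 August 2019.
Terminal disclaimer: CV-70383 expires on the earlier of 23 February 2021 and 3 August 2019.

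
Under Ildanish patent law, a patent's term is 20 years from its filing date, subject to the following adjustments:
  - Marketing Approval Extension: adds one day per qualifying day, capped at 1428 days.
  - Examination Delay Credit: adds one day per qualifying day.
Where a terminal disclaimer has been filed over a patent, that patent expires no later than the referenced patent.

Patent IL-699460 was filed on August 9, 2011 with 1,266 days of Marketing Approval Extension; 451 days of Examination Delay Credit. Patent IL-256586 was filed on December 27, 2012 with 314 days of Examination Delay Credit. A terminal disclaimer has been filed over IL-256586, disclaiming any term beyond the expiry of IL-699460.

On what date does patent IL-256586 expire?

November 6, 2033

Natural term of IL-256586:
  Base: filing + 20 years → 27 December 2032.
  Examination Delay Credit: +314 days → 6 November 2033.
Expiry of referenced patent IL-699460:
  Base: filing + 20 years → 9 August 2031.
  Marketing Approval Extension: 1266 days (within the 1428-day cap) → +1266 days → 26 January 2035.
  Examination Delay Credit: +451 days → 21 April 2036.
Terminal disclaimer: IL-256586 expires on the earlier of 6 November 2033 and 21 April 2036.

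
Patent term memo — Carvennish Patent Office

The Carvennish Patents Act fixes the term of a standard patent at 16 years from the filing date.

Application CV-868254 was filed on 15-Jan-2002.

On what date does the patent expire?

Filing date + 16 years → 15 January 2018.

2018-01-15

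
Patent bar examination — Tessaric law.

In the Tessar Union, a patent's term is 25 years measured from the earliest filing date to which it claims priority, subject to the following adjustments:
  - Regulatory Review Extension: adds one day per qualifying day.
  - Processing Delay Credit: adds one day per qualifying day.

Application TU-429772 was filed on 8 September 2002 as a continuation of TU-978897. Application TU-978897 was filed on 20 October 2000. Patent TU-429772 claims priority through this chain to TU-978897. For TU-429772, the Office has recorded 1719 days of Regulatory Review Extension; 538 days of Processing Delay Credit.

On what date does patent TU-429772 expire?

2031-12-25

Earliest priority filing: 20 October 2000.
Base term: 20 October 2000 + 25 years → 20 October 2025.
Regulatory Review Extension: +1719 days → 5 July 2030.
Processing Delay Credit: +538 days → 25 December 2031.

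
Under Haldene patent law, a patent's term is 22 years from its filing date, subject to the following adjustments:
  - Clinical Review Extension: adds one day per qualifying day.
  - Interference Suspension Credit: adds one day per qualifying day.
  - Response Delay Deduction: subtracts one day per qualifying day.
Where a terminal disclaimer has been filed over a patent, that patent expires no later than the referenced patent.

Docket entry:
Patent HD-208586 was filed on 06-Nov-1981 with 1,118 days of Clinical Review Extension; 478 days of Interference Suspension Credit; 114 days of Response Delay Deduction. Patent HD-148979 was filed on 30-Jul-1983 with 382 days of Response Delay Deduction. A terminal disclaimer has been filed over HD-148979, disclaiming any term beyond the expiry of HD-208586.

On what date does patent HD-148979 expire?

2004-07-13

Natural term of HD-148979:
  Base: filing + 22 years → 30 July 2005.
  Response Delay Deduction: −382 days → 13 July 2004.
Expiry of referenced patent HD-208586:
  Base: filing + 22 years → 6 November 2003.
  Clinical Review Extension: +1118 days → 28 November 2006.
  Interference Suspension Credit: +478 days → 20 March 2008.
  Response Delay Deduction: −114 days → 27 November 2007.
Terminal disclaimer: HD-148979 expires on the earlier of 13 July 2004 and 27 November 2007.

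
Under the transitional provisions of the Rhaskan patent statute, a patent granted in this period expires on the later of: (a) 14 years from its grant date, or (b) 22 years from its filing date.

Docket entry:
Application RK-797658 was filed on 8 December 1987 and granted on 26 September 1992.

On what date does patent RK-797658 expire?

2009-12-08

(a) grant + 14 years → 26 September 2006.
(b) filing + 22 years → 8 December 2009.
Later of the two: 8 December 2009.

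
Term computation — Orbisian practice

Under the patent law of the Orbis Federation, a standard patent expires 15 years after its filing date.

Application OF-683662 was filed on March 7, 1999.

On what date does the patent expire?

March 7, 2014

Filing date + 15 years → 7 March 2014.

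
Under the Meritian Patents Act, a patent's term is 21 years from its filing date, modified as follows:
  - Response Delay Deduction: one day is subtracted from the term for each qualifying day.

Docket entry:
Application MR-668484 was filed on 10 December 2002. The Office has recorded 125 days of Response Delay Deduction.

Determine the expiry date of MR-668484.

August 7, 2023

Base term: filing date + 21 years → 10 December 2023.
Response Delay Deduction: −125 days → 7 August 2023.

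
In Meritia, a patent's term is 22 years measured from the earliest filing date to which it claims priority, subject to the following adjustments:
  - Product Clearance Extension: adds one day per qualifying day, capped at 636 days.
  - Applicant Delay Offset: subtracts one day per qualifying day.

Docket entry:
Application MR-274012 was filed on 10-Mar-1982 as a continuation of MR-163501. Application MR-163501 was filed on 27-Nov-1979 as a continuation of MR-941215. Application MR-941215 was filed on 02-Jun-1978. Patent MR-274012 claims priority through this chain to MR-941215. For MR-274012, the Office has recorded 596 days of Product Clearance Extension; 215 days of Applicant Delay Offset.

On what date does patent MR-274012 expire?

2001-06-18

Earliest priority filing: 2 June 1978.
Base term: 2 June 1978 + 22 years → 2 June 2000.
Product Clearance Extension: 596 days (within the 636-day cap) → +596 days → 19 January 2002.
Applicant Delay Offset: −215 days → 18 June 2001.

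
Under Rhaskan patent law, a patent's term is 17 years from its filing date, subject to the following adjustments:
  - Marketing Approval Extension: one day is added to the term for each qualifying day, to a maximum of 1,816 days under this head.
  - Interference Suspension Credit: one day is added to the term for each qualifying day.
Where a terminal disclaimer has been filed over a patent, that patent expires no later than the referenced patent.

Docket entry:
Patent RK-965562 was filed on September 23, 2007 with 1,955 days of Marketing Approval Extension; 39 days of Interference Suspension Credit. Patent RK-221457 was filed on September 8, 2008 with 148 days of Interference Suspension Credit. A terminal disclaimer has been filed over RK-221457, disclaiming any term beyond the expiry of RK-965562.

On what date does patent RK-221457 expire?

Natural term of RK-221457:
  Base: filing + 17 years → 8 September 2025.
  Interference Suspension Credit: +148 days → 3 February 2026.
Expiry of referenced patent RK-965562:
  Base: filing + 17 years → 23 September 2024.
  Marketing Approval Extension: 1955 days claimed exceeds the 1816-day cap, so +1816 days → 13 September 2029.
  Interference Suspension Credit: +39 days → 22 October 2029.
Terminal disclaimer: RK-221457 expires on the earlier of 3 February 2026 and 22 October 2029.

February 3, 2026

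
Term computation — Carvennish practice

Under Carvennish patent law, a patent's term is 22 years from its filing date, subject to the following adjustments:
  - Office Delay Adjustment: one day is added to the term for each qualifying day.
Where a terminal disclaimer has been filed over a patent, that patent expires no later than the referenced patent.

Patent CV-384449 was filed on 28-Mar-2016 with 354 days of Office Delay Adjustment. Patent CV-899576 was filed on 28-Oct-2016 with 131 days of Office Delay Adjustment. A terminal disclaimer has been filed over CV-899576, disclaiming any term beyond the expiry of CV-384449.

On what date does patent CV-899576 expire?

2039-03-08

Natural term of CV-899576:
  Base: filing + 22 years → 28 October 2038.
  Office Delay Adjustment: +131 days → 8 March 2039.
Expiry of referenced patent CV-384449:
  Base: filing + 22 years → 28 March 2038.
  Office Delay Adjustment: +354 days → 17 March 2039.
Terminal disclaimer: CV-899576 expires on the earlier of 8 March 2039 and 17 March 2039.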